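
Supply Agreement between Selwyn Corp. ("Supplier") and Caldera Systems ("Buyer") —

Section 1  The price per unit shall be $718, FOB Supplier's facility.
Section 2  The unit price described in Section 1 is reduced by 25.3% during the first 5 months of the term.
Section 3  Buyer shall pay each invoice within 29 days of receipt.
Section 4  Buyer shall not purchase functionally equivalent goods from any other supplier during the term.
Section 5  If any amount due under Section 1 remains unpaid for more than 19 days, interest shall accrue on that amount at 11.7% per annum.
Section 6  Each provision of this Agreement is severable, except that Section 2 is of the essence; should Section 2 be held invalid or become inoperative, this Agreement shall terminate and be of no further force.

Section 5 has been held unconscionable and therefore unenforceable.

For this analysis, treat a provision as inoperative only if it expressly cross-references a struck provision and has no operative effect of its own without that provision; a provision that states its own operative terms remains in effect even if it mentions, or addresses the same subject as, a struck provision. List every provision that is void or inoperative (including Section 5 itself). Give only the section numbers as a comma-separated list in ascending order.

5

Section 5 is struck. Nothing else in the Agreement is defined by reference to Section 5. Section 6 makes Section 2 an essential term, but Section 2 is unaffected, so the severability proviso in Section 6 preserves the remaining provisions. That leaves Section 1, Section 2, Section 3, Section 4, and Section 6 in effect.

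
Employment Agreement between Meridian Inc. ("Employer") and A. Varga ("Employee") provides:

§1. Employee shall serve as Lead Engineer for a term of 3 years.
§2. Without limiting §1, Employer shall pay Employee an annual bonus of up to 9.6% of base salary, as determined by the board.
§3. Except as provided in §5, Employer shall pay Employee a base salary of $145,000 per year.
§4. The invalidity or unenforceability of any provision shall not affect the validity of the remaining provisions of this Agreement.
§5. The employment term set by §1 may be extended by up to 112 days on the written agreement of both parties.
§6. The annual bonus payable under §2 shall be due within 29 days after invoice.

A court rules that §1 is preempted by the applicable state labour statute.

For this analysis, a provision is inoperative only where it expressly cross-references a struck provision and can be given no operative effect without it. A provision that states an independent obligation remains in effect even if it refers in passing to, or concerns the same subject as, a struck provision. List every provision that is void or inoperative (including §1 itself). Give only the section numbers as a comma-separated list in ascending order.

1, 5

§1 is struck. The whole of §5 is the extension of the employment term, defined by reference to §1, so §5 cannot stand once §1 is removed. Although §3 refers to §5, its operative terms do not depend on §5, so it remains in effect. Although §2 refers to §1, its operative terms do not depend on §1, so it remains in effect. Under the severability clause in §4, the remaining provisions continue in force. That leaves §2, §3, §4, and §6 in effect.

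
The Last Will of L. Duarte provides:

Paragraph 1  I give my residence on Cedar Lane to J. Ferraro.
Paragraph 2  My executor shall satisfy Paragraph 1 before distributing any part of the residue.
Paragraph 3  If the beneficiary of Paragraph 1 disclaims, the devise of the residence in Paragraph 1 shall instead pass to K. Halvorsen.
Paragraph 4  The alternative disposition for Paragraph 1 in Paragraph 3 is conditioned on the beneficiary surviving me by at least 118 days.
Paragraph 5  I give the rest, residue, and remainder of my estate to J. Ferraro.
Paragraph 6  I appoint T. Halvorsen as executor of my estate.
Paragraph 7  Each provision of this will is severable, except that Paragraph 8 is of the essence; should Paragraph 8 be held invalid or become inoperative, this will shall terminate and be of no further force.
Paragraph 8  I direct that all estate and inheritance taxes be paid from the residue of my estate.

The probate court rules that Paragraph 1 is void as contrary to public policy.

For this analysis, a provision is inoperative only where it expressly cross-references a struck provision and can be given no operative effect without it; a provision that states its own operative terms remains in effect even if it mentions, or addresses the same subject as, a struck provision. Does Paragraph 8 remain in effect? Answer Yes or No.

Paragraph 1 is struck. The only function of Paragraph 2 is the priority direction for Paragraph 1, so it cannot stand once Paragraph 1 is removed. Paragraph 3 operates only by reference to Paragraph 1, so it falls with Paragraph 1. The only function of Paragraph 4 is the survivorship condition on Paragraph 3, so it cannot stand once Paragraph 3 is removed. Paragraph 7 makes Paragraph 8 an essential term, but Paragraph 8 is unaffected, so the severability proviso in Paragraph 7 preserves the remaining provisions. Paragraph 5, Paragraph 6, Paragraph 7, and Paragraph 8 remain in effect. Paragraph 8 is among the surviving provisions, so the answer is yes.

Yes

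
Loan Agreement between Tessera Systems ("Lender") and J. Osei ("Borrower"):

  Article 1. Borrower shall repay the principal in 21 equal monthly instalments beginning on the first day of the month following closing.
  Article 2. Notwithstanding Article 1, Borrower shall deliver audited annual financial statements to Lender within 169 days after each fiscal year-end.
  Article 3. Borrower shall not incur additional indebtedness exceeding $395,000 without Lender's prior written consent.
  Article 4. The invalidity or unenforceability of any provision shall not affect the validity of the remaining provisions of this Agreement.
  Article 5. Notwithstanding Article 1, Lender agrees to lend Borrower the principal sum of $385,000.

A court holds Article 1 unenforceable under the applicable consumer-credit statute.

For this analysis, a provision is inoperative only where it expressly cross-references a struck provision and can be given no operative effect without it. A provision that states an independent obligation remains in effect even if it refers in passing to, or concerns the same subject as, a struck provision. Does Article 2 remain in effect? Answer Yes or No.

Article 1 is struck. Although Article 5 refers to Article 1, its operative terms do not depend on Article 1, so it remains in effect. Although Article 2 refers to Article 1, its operative terms do not depend on Article 1, so it remains in effect. Nothing else in the Agreement is defined by reference to Article 1. Article 4 is a severability clause and preserves every provision that can still be given independent effect. The provisions still in force are Article 2, Article 3, Article 4, and Article 5. Article 2 is among the surviving provisions, so the answer is yes.

Yes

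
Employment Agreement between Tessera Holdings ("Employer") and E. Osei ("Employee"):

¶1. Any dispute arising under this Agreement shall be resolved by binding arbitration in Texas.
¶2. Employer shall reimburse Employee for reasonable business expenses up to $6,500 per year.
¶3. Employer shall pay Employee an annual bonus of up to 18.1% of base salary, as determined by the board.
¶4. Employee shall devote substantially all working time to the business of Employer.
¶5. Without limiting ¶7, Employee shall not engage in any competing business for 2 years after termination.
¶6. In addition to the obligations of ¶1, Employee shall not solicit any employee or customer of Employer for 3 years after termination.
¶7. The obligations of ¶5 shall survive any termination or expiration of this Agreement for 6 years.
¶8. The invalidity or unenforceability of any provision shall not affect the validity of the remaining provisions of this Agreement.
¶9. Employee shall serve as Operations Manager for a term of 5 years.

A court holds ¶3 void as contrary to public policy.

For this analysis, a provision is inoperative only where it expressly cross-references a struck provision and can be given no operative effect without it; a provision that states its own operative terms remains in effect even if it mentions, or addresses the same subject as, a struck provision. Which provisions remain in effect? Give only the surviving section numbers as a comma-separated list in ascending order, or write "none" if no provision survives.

1, 2, 4, 5, 6, 7, 8, 9

¶3 is struck. No other provision's operative terms depend on ¶3. ¶8 is a severability clause and preserves every provision that can still be given independent effect. The provisions still in force are ¶1, ¶2, ¶4, ¶5, ¶6, ¶7, ¶8, and ¶9.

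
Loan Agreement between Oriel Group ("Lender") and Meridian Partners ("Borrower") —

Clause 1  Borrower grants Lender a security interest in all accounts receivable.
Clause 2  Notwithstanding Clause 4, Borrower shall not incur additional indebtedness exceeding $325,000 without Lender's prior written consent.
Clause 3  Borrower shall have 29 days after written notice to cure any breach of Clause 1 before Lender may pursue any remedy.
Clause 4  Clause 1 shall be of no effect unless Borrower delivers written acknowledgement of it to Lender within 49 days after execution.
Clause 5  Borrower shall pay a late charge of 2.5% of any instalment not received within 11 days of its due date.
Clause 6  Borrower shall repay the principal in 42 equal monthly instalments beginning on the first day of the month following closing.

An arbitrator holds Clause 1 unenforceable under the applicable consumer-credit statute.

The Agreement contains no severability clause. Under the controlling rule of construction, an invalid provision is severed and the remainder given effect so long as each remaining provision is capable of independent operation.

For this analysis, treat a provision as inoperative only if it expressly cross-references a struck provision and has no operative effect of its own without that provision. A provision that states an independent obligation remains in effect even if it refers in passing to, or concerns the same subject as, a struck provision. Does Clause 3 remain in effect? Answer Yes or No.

Clause 1 is struck. Clause 3 merely fixes the cure period for breach of Clause 1; with Clause 1 gone it has nothing to operate on and falls away. Clause 4 has no operative effect of its own apart from Clause 1 and is therefore inoperative. Although Clause 2 refers to Clause 4, its operative terms do not depend on Clause 4, so it remains in effect. Under the stated default rule, only provisions that cannot operate independently fall away; the rest are enforced. The provisions still in force are Clause 2, Clause 5, and Clause 6. Clause 3 is among the inoperative provisions, so the answer is no.

No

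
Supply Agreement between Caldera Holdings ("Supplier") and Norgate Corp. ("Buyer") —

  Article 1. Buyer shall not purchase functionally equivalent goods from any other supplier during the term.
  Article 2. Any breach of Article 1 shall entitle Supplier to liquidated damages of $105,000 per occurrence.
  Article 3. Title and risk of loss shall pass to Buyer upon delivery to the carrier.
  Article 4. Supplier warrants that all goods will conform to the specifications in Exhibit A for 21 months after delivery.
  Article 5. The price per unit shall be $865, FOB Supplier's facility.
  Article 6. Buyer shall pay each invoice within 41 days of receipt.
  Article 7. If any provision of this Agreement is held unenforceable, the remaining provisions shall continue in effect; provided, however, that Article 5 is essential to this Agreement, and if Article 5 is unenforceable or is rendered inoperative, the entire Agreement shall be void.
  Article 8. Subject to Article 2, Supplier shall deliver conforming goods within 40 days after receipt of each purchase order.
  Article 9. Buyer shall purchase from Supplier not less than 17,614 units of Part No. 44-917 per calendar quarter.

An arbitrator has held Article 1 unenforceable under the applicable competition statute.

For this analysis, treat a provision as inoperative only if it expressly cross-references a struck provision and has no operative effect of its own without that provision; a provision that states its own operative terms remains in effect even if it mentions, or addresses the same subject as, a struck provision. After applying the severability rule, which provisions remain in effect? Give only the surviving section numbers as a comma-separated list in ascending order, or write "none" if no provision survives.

Article 1 is struck. Article 2 has no operative effect of its own apart from Article 1 and is therefore inoperative. Although Article 8 refers to Article 2, its operative terms do not depend on Article 2, so it remains in effect. Article 7 makes Article 5 an essential term, but Article 5 is unaffected, so the severability proviso in Article 7 preserves the remaining provisions. That leaves Article 3, Article 4, Article 5, Article 6, Article 7, Article 8, and Article 9 in effect.

3, 4, 5, 6, 7, 8, 9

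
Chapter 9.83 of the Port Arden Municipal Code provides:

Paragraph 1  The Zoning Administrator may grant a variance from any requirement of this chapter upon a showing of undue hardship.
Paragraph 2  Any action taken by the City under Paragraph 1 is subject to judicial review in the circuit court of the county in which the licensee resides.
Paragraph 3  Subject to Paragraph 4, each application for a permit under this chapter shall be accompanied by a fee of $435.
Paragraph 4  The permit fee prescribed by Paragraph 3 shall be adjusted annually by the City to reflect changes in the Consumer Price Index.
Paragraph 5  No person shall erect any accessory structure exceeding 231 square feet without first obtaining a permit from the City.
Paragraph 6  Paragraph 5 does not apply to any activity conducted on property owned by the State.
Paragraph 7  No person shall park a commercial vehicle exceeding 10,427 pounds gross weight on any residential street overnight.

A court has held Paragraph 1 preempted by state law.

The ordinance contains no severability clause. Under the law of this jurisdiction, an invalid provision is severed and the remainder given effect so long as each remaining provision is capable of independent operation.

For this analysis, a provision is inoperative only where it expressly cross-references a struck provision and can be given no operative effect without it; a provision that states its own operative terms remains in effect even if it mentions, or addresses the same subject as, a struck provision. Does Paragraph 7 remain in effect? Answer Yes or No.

Paragraph 1 is struck. The only function of Paragraph 2 is the judicial-review right for Paragraph 1, so it cannot stand once Paragraph 1 is removed. Under the stated default rule, only provisions that cannot operate independently fall away; the rest are enforced. The provisions still in force are Paragraph 3, Paragraph 4, Paragraph 5, Paragraph 6, and Paragraph 7. Paragraph 7 is among the surviving provisions, so the answer is yes.

Yes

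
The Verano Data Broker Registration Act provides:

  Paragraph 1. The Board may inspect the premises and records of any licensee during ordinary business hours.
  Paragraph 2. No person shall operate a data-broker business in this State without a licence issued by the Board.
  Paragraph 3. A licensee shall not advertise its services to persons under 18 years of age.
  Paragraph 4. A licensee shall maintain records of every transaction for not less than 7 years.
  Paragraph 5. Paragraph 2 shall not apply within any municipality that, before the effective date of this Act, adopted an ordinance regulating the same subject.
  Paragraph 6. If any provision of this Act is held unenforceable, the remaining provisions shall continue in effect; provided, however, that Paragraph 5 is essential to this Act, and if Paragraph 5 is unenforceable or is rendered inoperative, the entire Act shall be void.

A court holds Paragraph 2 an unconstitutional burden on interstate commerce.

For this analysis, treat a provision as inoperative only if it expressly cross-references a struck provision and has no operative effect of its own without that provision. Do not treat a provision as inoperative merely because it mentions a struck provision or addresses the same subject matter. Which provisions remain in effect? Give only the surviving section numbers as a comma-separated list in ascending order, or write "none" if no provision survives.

Paragraph 2 is struck. The only function of Paragraph 5 is the local-preemption carve-out from Paragraph 2, so it cannot stand once Paragraph 2 is removed. Paragraph 6 makes Paragraph 5 an essential term, and Paragraph 5 has been rendered inoperative by the cascade; under Paragraph 6, the entire Act is therefore void. No provision of the Act survives.

none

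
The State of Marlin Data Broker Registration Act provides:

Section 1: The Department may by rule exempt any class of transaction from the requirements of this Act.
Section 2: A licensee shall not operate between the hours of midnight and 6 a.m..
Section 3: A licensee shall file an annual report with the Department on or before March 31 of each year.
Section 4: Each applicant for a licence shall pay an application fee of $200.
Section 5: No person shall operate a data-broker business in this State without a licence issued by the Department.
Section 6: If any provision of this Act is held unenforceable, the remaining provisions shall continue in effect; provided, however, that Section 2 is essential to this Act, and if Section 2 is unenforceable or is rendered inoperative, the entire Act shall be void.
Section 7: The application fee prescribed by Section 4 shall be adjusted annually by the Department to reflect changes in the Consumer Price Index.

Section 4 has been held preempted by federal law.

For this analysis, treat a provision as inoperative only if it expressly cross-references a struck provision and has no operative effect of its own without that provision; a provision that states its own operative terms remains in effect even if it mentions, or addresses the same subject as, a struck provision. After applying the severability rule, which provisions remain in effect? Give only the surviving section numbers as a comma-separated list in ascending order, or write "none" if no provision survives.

Section 4 is struck. Section 7 operates only by reference to Section 4, so it falls with Section 4. Section 6 makes Section 2 an essential term, but Section 2 is unaffected, so the severability proviso in Section 6 preserves the remaining provisions. The provisions still in force are Section 1, Section 2, Section 3, Section 5, and Section 6.

1, 2, 3, 5, 6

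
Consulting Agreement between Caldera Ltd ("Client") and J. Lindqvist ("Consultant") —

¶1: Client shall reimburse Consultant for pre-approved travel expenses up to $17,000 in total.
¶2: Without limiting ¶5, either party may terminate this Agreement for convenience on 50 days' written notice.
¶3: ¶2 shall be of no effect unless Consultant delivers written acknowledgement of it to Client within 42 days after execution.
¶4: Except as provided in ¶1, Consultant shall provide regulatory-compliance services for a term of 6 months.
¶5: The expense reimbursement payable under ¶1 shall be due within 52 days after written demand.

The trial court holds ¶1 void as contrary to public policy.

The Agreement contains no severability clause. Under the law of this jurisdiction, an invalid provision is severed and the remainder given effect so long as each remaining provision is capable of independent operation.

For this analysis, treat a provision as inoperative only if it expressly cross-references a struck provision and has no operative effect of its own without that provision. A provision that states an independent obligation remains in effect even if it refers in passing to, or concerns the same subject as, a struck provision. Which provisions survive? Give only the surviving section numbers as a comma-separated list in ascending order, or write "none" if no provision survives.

¶1 is struck. ¶5 operates only by reference to ¶1, so it falls with ¶1. Although ¶2 refers to ¶5, its operative terms do not depend on ¶5, so it remains in effect. ¶4 mentions ¶1 but its own obligation stands independently of ¶1, so ¶4 is not affected. Under the stated default rule, only provisions that cannot operate independently fall away; the rest are enforced. The provisions still in force are ¶2, ¶3, and ¶4.

2, 3, 4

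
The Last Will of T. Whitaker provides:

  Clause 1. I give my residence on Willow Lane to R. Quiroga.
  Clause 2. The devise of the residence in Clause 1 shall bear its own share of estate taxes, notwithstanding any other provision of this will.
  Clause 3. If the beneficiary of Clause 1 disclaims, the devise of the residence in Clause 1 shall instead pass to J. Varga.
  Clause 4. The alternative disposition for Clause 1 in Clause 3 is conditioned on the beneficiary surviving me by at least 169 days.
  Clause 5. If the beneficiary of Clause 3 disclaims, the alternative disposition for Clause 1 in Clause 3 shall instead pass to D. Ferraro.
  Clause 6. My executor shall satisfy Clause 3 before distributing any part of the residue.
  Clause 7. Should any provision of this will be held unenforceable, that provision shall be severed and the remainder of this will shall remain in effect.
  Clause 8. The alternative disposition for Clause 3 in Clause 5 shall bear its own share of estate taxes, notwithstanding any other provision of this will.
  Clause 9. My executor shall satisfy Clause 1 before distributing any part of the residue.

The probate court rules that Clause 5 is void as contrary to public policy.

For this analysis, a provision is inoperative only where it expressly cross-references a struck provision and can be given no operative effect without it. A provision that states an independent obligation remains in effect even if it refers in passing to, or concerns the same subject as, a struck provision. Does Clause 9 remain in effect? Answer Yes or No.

Yes

Clause 5 is struck. The only function of Clause 8 is the tax charge on Clause 5, so it cannot stand once Clause 5 is removed. Under the severability clause in Clause 7, the remaining provisions continue in force. Clause 1, Clause 2, Clause 3, Clause 4, Clause 6, Clause 7, and Clause 9 remain in effect. Clause 9 is among the surviving provisions, so the answer is yes.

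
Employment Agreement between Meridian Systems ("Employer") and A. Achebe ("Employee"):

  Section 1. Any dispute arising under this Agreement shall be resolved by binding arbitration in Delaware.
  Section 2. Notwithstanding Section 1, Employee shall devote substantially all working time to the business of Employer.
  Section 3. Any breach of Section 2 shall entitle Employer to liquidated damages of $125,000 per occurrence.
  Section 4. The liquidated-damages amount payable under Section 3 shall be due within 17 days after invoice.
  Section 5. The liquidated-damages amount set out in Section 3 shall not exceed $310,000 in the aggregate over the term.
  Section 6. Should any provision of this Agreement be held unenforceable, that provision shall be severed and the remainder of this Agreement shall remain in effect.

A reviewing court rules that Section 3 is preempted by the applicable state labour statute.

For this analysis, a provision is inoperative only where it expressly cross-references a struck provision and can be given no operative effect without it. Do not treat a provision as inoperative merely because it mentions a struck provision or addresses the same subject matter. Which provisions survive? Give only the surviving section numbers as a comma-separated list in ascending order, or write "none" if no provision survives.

1, 2, 6

Section 3 is struck. Section 4 has no operative effect of its own apart from Section 3 and is therefore inoperative. The whole of Section 5 is the aggregate cap on the liquidated-damages amount, defined by reference to Section 3, so Section 5 cannot stand once Section 3 is removed. Section 6 is a severability clause and preserves every provision that can still be given independent effect. Section 1, Section 2, and Section 6 remain in effect.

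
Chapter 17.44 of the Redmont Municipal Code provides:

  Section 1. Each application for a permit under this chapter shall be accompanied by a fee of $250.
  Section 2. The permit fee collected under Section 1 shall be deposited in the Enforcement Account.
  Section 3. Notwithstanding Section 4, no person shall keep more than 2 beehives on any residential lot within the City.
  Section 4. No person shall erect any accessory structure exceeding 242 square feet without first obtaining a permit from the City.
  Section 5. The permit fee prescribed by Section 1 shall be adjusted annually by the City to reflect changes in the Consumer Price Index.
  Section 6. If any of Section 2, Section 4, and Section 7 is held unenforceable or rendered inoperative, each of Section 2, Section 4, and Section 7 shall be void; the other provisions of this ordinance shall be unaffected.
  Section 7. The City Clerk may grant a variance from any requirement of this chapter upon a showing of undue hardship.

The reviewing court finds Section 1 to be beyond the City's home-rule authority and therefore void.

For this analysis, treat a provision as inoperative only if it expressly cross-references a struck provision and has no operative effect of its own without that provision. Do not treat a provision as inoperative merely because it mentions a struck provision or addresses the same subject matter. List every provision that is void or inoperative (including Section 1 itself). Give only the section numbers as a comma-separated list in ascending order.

Section 1 is struck. Section 2 operates only by reference to Section 1, so it falls with Section 1. The whole of Section 5 is the indexation of the permit fee, defined by reference to Section 1, so Section 5 cannot stand once Section 1 is removed. Section 3 mentions Section 4 but its own obligation stands independently of Section 4, so Section 3 is not affected. Section 6 declares Section 2, Section 4, and Section 7 mutually dependent; since one of them has fallen, all of them are of no effect. That brings down Section 4 and Section 7 as well. The remainder continues in force under Section 6. The provisions still in force are Section 3 and Section 6.

1, 2, 4, 5, 7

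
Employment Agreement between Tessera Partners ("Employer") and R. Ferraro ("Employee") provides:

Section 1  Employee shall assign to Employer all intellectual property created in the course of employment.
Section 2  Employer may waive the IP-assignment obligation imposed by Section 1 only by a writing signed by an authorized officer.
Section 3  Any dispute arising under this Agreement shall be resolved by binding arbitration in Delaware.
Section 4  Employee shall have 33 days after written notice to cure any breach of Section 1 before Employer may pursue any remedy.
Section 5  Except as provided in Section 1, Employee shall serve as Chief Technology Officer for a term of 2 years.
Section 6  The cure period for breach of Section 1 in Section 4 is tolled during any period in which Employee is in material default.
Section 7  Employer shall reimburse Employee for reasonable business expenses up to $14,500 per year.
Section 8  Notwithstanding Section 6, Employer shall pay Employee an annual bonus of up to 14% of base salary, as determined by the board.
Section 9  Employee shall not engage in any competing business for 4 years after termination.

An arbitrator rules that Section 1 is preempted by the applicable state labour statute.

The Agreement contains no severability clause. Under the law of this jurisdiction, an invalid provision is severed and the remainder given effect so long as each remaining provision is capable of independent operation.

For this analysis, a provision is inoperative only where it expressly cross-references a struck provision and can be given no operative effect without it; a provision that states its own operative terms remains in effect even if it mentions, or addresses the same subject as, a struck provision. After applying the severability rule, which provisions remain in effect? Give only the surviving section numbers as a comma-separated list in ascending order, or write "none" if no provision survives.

3, 5, 7, 8, 9

Section 1 is struck. Section 2 has no operative effect of its own apart from Section 1 and is therefore inoperative. Section 4 has no operative effect of its own apart from Section 1 and is therefore inoperative. The whole of Section 6 is the tolling of the cure period for breach of Section 1, defined by reference to Section 4, so Section 6 cannot stand once Section 4 is removed. Although Section 5 refers to Section 1, its operative terms do not depend on Section 1, so it remains in effect. Section 8 mentions Section 6 but its own obligation stands independently of Section 6, so Section 8 is not affected. With no severability clause, the stated default rule severs what cannot stand and enforces each remaining provision that can operate on its own. That leaves Section 3, Section 5, Section 7, Section 8, and Section 9 in effect.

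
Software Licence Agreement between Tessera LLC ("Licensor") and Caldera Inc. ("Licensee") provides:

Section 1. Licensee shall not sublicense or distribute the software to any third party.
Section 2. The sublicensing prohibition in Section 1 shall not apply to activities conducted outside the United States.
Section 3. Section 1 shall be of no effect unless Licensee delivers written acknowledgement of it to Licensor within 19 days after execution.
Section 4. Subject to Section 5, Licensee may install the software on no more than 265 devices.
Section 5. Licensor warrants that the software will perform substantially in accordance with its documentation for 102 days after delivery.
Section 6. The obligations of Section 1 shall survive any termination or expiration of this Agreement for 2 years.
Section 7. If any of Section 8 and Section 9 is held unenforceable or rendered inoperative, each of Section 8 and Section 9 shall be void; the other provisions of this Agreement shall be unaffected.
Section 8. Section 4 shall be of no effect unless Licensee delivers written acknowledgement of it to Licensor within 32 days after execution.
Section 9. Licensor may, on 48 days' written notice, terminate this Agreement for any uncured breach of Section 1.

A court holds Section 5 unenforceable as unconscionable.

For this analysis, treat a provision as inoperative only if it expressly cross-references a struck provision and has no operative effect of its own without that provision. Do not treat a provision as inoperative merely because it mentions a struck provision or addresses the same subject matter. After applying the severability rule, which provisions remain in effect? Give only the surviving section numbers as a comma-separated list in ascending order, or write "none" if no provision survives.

Section 5 is struck. Although Section 4 refers to Section 5, its operative terms do not depend on Section 5, so it remains in effect. No other provision's operative terms depend on Section 5. Section 7 ties Section 8 and Section 9 together, but none of those is affected here; the remaining provisions continue in force under Section 7. That leaves Section 1, Section 2, Section 3, Section 4, Section 6, Section 7, Section 8, and Section 9 in effect.

1, 2, 3, 4, 6, 7, 8, 9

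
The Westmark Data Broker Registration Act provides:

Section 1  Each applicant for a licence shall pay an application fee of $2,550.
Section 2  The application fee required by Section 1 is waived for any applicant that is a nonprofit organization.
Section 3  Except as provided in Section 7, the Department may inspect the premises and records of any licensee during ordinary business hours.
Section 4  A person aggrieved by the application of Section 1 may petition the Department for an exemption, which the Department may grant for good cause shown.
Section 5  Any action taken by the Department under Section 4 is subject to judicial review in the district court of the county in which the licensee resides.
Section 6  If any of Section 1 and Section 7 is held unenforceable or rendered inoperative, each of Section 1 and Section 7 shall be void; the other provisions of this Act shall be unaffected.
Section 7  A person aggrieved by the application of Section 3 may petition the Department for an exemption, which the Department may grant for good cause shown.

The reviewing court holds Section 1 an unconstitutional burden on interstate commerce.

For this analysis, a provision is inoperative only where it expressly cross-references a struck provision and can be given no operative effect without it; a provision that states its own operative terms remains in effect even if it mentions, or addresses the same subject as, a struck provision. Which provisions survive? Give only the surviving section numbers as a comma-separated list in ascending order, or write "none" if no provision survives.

Section 1 is struck. Section 2 operates only by reference to Section 1, so it falls with Section 1. Section 4 has no operative effect of its own apart from Section 1 and is therefore inoperative. Section 5 merely fixes the judicial-review right for Section 4; with Section 4 gone it has nothing to operate on and falls away. Although Section 3 refers to Section 7, its operative terms do not depend on Section 7, so it remains in effect. Section 6 declares Section 1 and Section 7 mutually dependent; since one of them has fallen, all of them are of no effect. That brings down Section 7 as well. The remainder continues in force under Section 6. That leaves Section 3 and Section 6 in effect.

3, 6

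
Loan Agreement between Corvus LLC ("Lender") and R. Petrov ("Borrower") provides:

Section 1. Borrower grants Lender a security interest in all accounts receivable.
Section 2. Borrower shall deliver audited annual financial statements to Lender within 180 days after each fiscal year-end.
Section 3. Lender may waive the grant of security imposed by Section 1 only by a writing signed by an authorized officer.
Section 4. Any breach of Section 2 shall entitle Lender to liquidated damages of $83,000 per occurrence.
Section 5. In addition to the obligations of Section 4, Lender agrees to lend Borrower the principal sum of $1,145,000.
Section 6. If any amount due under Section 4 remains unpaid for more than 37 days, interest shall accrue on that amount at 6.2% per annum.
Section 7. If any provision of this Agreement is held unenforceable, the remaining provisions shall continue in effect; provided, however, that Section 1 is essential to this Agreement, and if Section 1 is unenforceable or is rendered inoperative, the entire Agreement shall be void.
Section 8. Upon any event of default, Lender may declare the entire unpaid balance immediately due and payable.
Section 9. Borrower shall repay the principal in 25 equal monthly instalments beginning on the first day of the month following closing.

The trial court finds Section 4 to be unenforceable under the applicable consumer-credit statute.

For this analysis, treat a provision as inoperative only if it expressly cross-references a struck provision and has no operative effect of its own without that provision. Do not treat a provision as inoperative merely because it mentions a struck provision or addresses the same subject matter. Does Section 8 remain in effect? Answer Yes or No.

Yes

Section 4 is struck. Section 6 does nothing except set the default interest on the liquidated-damages amount by reference to Section 4; with Section 4 gone it has no independent effect and is inoperative. Section 5 mentions Section 4 but its own obligation stands independently of Section 4, so Section 5 is not affected. Section 7 makes Section 1 an essential term, but Section 1 is unaffected, so the severability proviso in Section 7 preserves the remaining provisions. Section 1, Section 2, Section 3, Section 5, Section 7, Section 8, and Section 9 remain in effect. Section 8 is among the surviving provisions, so the answer is yes.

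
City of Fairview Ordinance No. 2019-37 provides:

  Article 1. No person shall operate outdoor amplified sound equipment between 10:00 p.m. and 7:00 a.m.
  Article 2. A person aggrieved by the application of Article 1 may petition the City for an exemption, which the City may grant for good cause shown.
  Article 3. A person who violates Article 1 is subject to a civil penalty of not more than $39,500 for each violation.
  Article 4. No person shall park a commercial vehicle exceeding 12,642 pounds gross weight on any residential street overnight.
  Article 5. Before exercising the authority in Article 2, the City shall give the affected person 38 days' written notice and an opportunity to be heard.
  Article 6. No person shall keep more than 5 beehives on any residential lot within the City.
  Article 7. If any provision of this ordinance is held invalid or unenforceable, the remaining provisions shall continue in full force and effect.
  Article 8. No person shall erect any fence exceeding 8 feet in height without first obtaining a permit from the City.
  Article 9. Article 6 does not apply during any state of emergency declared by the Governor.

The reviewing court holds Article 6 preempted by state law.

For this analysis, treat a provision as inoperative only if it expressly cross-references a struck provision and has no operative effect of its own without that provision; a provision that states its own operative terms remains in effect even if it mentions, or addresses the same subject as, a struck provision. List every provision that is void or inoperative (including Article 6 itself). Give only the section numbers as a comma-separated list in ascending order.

Article 6 is struck. Article 9 operates only by reference to Article 6, so it falls with Article 6. Under the severability clause in Article 7, the remaining provisions continue in force. The provisions still in force are Article 1, Article 2, Article 3, Article 4, Article 5, Article 7, and Article 8.

6, 9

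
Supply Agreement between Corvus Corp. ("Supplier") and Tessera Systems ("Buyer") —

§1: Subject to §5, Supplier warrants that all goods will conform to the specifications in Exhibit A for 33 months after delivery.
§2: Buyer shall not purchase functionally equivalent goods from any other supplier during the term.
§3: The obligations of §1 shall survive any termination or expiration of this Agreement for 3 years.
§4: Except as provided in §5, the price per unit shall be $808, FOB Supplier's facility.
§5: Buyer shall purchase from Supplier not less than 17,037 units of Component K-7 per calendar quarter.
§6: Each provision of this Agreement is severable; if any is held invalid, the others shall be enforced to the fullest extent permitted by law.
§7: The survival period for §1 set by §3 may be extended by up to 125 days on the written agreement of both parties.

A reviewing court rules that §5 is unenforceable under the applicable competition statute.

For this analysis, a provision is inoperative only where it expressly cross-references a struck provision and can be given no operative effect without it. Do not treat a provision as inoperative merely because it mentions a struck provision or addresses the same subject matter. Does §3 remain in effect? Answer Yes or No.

§5 is struck. Although §1 refers to §5, its operative terms do not depend on §5, so it remains in effect. §4 mentions §5 but its own obligation stands independently of §5, so §4 is not affected. No other provision's operative terms depend on §5. Under the severability clause in §6, the remaining provisions continue in force. The provisions still in force are §1, §2, §3, §4, §6, and §7. §3 is among the surviving provisions, so the answer is yes.

Yes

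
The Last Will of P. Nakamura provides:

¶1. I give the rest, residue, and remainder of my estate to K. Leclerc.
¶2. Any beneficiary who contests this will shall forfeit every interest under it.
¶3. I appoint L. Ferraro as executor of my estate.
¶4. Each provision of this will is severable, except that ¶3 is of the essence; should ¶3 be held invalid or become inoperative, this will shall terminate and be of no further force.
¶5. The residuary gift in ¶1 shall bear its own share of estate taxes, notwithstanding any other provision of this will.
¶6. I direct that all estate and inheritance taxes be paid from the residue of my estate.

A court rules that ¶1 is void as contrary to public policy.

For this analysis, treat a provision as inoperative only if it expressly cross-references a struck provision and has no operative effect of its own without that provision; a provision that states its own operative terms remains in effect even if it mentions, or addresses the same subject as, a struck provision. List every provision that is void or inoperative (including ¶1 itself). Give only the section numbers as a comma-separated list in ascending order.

1, 5

¶1 is struck. ¶5 merely fixes the tax charge on ¶1; with ¶1 gone it has nothing to operate on and falls away. ¶4 makes ¶3 an essential term, but ¶3 is unaffected, so the severability proviso in ¶4 preserves the remaining provisions. The provisions still in force are ¶2, ¶3, ¶4, and ¶6.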